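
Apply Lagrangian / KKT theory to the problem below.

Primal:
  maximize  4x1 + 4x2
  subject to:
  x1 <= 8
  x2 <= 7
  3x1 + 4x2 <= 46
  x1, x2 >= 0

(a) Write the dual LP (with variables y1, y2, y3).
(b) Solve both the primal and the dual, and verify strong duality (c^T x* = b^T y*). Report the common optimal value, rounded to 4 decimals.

The standard primal-dual pair for 'max c^T x s.t. A x <= b, x >= 0' is:
  Dual:  min b^T y  s.t.  A^T y >= c,  y >= 0.

So the dual LP is:
  minimize  8y1 + 7y2 + 46y3
  subject to:
    y1 + 3y3 >= 4
    y2 + 4y3 >= 4
    y1, y2, y3 >= 0

Solving the primal: x* = (8, 5.5).
  primal value c^T x* = 54.
Solving the dual: y* = (1, 0, 1).
  dual value b^T y* = 54.
Strong duality: c^T x* = b^T y*. Confirmed.

54


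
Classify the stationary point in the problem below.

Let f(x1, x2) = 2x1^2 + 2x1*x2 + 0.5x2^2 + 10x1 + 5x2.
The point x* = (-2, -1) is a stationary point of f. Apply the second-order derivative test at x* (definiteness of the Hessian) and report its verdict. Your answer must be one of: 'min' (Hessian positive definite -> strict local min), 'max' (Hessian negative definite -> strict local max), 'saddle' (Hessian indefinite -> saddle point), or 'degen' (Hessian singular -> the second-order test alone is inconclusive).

Compute the Hessian H = grad^2 f:
  H = [[4, 2], [2, 1]]
Verify stationarity: grad f(x*) = H x* + g = (0, 0).
Eigenvalues of H: 0, 5.
H has a zero eigenvalue (singular; positive semidefinite but not definite), so H is neither positive definite, negative definite, nor indefinite. The second-order test alone is inconclusive -> degen.
(Indeed, f is constant along the null direction of H through x*, so x* is not a strict local extremum.)

degen


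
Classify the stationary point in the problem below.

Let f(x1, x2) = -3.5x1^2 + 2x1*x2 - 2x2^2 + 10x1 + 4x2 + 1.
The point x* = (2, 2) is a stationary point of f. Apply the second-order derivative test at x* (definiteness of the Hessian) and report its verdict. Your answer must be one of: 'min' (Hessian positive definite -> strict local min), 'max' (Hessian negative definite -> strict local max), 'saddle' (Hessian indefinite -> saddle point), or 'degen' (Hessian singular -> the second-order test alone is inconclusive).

Compute the Hessian H = grad^2 f:
  H = [[-7, 2], [2, -4]]
Verify stationarity: grad f(x*) = H x* + g = (0, 0).
Eigenvalues of H: -8, -3.
Both eigenvalues < 0, so H is negative definite -> x* is a strict local max.

max


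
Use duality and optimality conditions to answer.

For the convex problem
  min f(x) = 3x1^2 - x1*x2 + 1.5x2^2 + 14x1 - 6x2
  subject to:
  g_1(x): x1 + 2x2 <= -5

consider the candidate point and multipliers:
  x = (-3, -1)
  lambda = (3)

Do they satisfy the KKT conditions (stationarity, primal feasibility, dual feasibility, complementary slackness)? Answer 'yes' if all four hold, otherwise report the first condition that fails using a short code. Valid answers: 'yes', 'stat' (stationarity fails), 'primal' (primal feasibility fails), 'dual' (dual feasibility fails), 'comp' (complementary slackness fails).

Gradient of f: grad f(x) = Q x + c = (-3, -6)
Constraint values g_i(x) = a_i^T x - b_i:
  g_1((-3, -1)) = 0
Stationarity residual: grad f(x) + sum_i lambda_i a_i = (0, 0)
  -> stationarity OK
Primal feasibility (all g_i <= 0): OK
Dual feasibility (all lambda_i >= 0): OK
Complementary slackness (lambda_i * g_i(x) = 0 for all i): OK

Verdict: yes, KKT holds.

yes


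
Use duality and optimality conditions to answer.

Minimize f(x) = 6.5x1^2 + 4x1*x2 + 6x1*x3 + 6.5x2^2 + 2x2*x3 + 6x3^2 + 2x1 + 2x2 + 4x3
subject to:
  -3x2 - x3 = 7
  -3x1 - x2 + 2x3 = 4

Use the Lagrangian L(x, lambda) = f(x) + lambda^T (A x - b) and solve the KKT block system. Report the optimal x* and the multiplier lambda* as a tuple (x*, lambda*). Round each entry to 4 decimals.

Form the Lagrangian:
  L(x, lambda) = (1/2) x^T Q x + c^T x + lambda^T (A x - b)
Stationarity (grad_x L = 0): Q x + c + A^T lambda = 0.
Primal feasibility: A x = b.

This gives the KKT block system:
  [ Q   A^T ] [ x     ]   [-c ]
  [ A    0  ] [ lambda ] = [ b ]

Solving the linear system:
  x*      = (-0.4089, -2.3962, 0.1886)
  lambda* = (-8.8286, -3.9229)
  f(x*)   = 36.3182

x* = (-0.4089, -2.3962, 0.1886), lambda* = (-8.8286, -3.9229)


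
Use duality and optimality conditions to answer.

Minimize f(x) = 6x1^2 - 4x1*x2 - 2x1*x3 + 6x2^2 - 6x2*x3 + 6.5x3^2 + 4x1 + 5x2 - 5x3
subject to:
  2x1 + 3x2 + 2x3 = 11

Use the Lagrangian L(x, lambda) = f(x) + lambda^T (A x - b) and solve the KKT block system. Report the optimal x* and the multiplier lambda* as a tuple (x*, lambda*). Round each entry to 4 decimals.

Form the Lagrangian:
  L(x, lambda) = (1/2) x^T Q x + c^T x + lambda^T (A x - b)
Stationarity (grad_x L = 0): Q x + c + A^T lambda = 0.
Primal feasibility: A x = b.

This gives the KKT block system:
  [ Q   A^T ] [ x     ]   [-c ]
  [ A    0  ] [ lambda ] = [ b ]

Solving the linear system:
  x*      = (1.0957, 1.703, 1.8497)
  lambda* = (-3.3184)
  f(x*)   = 20.076

x* = (1.0957, 1.703, 1.8497), lambda* = (-3.3184)


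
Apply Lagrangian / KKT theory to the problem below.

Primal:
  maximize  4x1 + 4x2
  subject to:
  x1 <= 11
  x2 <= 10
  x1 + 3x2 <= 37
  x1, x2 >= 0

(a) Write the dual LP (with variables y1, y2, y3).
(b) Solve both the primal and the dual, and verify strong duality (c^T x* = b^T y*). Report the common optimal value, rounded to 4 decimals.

The standard primal-dual pair for 'max c^T x s.t. A x <= b, x >= 0' is:
  Dual:  min b^T y  s.t.  A^T y >= c,  y >= 0.

So the dual LP is:
  minimize  11y1 + 10y2 + 37y3
  subject to:
    y1 + y3 >= 4
    y2 + 3y3 >= 4
    y1, y2, y3 >= 0

Solving the primal: x* = (11, 8.6667).
  primal value c^T x* = 78.6667.
Solving the dual: y* = (2.6667, 0, 1.3333).
  dual value b^T y* = 78.6667.
Strong duality: c^T x* = b^T y*. Confirmed.

78.6667


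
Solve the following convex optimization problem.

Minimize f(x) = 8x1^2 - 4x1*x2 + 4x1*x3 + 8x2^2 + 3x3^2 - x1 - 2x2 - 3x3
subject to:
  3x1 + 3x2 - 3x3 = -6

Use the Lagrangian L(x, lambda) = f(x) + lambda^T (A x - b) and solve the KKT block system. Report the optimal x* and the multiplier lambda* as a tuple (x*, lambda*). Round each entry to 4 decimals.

Form the Lagrangian:
  L(x, lambda) = (1/2) x^T Q x + c^T x + lambda^T (A x - b)
Stationarity (grad_x L = 0): Q x + c + A^T lambda = 0.
Primal feasibility: A x = b.

This gives the KKT block system:
  [ Q   A^T ] [ x     ]   [-c ]
  [ A    0  ] [ lambda ] = [ b ]

Solving the linear system:
  x*      = (-0.4968, -0.1827, 1.3205)
  lambda* = (0.9786)
  f(x*)   = 1.3862

x* = (-0.4968, -0.1827, 1.3205), lambda* = (0.9786)


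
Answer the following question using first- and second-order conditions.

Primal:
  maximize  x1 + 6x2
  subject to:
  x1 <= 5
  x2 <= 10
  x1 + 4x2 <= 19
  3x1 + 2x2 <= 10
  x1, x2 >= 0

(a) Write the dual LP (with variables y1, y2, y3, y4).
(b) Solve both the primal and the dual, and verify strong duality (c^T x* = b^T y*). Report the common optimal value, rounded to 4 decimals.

The standard primal-dual pair for 'max c^T x s.t. A x <= b, x >= 0' is:
  Dual:  min b^T y  s.t.  A^T y >= c,  y >= 0.

So the dual LP is:
  minimize  5y1 + 10y2 + 19y3 + 10y4
  subject to:
    y1 + y3 + 3y4 >= 1
    y2 + 4y3 + 2y4 >= 6
    y1, y2, y3, y4 >= 0

Solving the primal: x* = (0, 4.75).
  primal value c^T x* = 28.5.
Solving the dual: y* = (0, 0, 1.5, 0).
  dual value b^T y* = 28.5.
Strong duality: c^T x* = b^T y*. Confirmed.

28.5


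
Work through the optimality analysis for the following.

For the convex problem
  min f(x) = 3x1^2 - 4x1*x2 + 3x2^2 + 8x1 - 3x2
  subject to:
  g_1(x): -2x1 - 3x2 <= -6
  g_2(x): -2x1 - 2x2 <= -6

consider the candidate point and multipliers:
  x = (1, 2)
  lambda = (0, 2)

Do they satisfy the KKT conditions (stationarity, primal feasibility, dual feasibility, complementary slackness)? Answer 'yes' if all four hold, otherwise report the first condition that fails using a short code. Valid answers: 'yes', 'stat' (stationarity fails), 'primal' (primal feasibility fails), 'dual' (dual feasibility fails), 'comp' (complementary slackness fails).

Gradient of f: grad f(x) = Q x + c = (6, 5)
Constraint values g_i(x) = a_i^T x - b_i:
  g_1((1, 2)) = -2
  g_2((1, 2)) = 0
Stationarity residual: grad f(x) + sum_i lambda_i a_i = (2, 1)
  -> stationarity FAILS
Primal feasibility (all g_i <= 0): OK
Dual feasibility (all lambda_i >= 0): OK
Complementary slackness (lambda_i * g_i(x) = 0 for all i): OK

Verdict: the first failing condition is stationarity -> stat.

stat


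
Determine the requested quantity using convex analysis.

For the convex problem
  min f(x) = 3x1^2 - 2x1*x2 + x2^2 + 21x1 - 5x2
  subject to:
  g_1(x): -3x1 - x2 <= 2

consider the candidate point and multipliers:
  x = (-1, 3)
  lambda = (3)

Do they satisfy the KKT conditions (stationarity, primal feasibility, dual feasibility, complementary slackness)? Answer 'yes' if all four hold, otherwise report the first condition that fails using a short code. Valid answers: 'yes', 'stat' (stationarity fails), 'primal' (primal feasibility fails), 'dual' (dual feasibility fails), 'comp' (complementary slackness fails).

Gradient of f: grad f(x) = Q x + c = (9, 3)
Constraint values g_i(x) = a_i^T x - b_i:
  g_1((-1, 3)) = -2
Stationarity residual: grad f(x) + sum_i lambda_i a_i = (0, 0)
  -> stationarity OK
Primal feasibility (all g_i <= 0): OK
Dual feasibility (all lambda_i >= 0): OK
Complementary slackness (lambda_i * g_i(x) = 0 for all i): FAILS

Verdict: the first failing condition is complementary_slackness -> comp.

comp


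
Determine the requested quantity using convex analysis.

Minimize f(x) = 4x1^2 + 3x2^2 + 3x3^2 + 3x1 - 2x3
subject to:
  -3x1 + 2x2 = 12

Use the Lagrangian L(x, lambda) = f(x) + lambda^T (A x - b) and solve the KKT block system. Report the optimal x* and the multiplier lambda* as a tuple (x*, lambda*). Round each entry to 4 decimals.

Form the Lagrangian:
  L(x, lambda) = (1/2) x^T Q x + c^T x + lambda^T (A x - b)
Stationarity (grad_x L = 0): Q x + c + A^T lambda = 0.
Primal feasibility: A x = b.

This gives the KKT block system:
  [ Q   A^T ] [ x     ]   [-c ]
  [ A    0  ] [ lambda ] = [ b ]

Solving the linear system:
  x*      = (-2.6512, 2.0233, 0.3333)
  lambda* = (-6.0698)
  f(x*)   = 32.1085

x* = (-2.6512, 2.0233, 0.3333), lambda* = (-6.0698)


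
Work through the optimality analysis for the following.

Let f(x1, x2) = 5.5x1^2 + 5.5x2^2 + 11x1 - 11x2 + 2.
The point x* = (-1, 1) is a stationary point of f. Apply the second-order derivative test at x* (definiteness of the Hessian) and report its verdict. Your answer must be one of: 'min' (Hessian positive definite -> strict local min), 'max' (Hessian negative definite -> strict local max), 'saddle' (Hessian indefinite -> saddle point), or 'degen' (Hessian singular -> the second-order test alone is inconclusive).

Compute the Hessian H = grad^2 f:
  H = [[11, 0], [0, 11]]
Verify stationarity: grad f(x*) = H x* + g = (0, 0).
Eigenvalues of H: 11, 11.
Both eigenvalues > 0, so H is positive definite -> x* is a strict local min.

min


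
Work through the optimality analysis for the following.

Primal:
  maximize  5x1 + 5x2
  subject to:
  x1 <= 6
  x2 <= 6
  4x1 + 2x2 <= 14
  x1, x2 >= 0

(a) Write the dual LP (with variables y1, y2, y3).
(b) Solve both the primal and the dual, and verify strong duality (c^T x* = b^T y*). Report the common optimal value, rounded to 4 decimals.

The standard primal-dual pair for 'max c^T x s.t. A x <= b, x >= 0' is:
  Dual:  min b^T y  s.t.  A^T y >= c,  y >= 0.

So the dual LP is:
  minimize  6y1 + 6y2 + 14y3
  subject to:
    y1 + 4y3 >= 5
    y2 + 2y3 >= 5
    y1, y2, y3 >= 0

Solving the primal: x* = (0.5, 6).
  primal value c^T x* = 32.5.
Solving the dual: y* = (0, 2.5, 1.25).
  dual value b^T y* = 32.5.
Strong duality: c^T x* = b^T y*. Confirmed.

32.5


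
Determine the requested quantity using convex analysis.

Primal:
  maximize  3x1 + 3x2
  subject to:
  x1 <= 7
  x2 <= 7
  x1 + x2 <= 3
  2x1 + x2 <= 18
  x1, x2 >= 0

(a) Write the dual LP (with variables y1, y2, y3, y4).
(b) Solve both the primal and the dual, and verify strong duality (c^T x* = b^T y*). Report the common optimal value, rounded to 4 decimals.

The standard primal-dual pair for 'max c^T x s.t. A x <= b, x >= 0' is:
  Dual:  min b^T y  s.t.  A^T y >= c,  y >= 0.

So the dual LP is:
  minimize  7y1 + 7y2 + 3y3 + 18y4
  subject to:
    y1 + y3 + 2y4 >= 3
    y2 + y3 + y4 >= 3
    y1, y2, y3, y4 >= 0

Solving the primal: x* = (3, 0).
  primal value c^T x* = 9.
Solving the dual: y* = (0, 0, 3, 0).
  dual value b^T y* = 9.
Strong duality: c^T x* = b^T y*. Confirmed.

9


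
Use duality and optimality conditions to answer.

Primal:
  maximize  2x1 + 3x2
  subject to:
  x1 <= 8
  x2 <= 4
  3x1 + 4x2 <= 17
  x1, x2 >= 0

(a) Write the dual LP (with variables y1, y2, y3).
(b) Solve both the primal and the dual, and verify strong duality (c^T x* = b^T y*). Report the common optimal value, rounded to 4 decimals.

The standard primal-dual pair for 'max c^T x s.t. A x <= b, x >= 0' is:
  Dual:  min b^T y  s.t.  A^T y >= c,  y >= 0.

So the dual LP is:
  minimize  8y1 + 4y2 + 17y3
  subject to:
    y1 + 3y3 >= 2
    y2 + 4y3 >= 3
    y1, y2, y3 >= 0

Solving the primal: x* = (0.3333, 4).
  primal value c^T x* = 12.6667.
Solving the dual: y* = (0, 0.3333, 0.6667).
  dual value b^T y* = 12.6667.
Strong duality: c^T x* = b^T y*. Confirmed.

12.6667


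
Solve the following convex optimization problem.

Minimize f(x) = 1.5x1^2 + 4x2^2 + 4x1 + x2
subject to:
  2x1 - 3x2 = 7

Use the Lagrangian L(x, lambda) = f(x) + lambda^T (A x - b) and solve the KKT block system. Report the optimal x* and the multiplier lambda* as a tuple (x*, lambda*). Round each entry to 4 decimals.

Form the Lagrangian:
  L(x, lambda) = (1/2) x^T Q x + c^T x + lambda^T (A x - b)
Stationarity (grad_x L = 0): Q x + c + A^T lambda = 0.
Primal feasibility: A x = b.

This gives the KKT block system:
  [ Q   A^T ] [ x     ]   [-c ]
  [ A    0  ] [ lambda ] = [ b ]

Solving the linear system:
  x*      = (1.1864, -1.5424)
  lambda* = (-3.7797)
  f(x*)   = 14.8305

x* = (1.1864, -1.5424), lambda* = (-3.7797)


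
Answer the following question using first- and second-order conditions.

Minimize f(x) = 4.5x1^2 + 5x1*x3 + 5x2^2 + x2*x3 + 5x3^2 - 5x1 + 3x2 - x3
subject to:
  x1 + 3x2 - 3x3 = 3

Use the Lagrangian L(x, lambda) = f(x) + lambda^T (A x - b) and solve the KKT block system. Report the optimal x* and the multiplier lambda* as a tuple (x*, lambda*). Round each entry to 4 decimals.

Form the Lagrangian:
  L(x, lambda) = (1/2) x^T Q x + c^T x + lambda^T (A x - b)
Stationarity (grad_x L = 0): Q x + c + A^T lambda = 0.
Primal feasibility: A x = b.

This gives the KKT block system:
  [ Q   A^T ] [ x     ]   [-c ]
  [ A    0  ] [ lambda ] = [ b ]

Solving the linear system:
  x*      = (1.0091, 0.0116, -0.6521)
  lambda* = (-0.8212)
  f(x*)   = -0.9474

x* = (1.0091, 0.0116, -0.6521), lambda* = (-0.8212)


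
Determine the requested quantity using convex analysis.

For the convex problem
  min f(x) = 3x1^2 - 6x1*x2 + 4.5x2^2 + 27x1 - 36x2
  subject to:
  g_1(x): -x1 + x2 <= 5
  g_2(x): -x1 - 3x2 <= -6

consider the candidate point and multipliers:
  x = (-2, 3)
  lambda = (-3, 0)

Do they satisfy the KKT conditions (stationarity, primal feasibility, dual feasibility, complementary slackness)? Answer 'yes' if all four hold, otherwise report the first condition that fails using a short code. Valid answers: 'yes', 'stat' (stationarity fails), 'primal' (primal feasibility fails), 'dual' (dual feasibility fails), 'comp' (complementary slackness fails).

Gradient of f: grad f(x) = Q x + c = (-3, 3)
Constraint values g_i(x) = a_i^T x - b_i:
  g_1((-2, 3)) = 0
  g_2((-2, 3)) = -1
Stationarity residual: grad f(x) + sum_i lambda_i a_i = (0, 0)
  -> stationarity OK
Primal feasibility (all g_i <= 0): OK
Dual feasibility (all lambda_i >= 0): FAILS
Complementary slackness (lambda_i * g_i(x) = 0 for all i): OK

Verdict: the first failing condition is dual_feasibility -> dual.

dual


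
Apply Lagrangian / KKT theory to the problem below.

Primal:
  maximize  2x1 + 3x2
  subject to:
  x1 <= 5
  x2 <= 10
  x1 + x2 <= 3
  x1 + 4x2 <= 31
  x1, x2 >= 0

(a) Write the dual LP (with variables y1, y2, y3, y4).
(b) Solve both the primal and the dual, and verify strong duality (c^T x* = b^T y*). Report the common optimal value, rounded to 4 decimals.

The standard primal-dual pair for 'max c^T x s.t. A x <= b, x >= 0' is:
  Dual:  min b^T y  s.t.  A^T y >= c,  y >= 0.

So the dual LP is:
  minimize  5y1 + 10y2 + 3y3 + 31y4
  subject to:
    y1 + y3 + y4 >= 2
    y2 + y3 + 4y4 >= 3
    y1, y2, y3, y4 >= 0

Solving the primal: x* = (0, 3).
  primal value c^T x* = 9.
Solving the dual: y* = (0, 0, 3, 0).
  dual value b^T y* = 9.
Strong duality: c^T x* = b^T y*. Confirmed.

9


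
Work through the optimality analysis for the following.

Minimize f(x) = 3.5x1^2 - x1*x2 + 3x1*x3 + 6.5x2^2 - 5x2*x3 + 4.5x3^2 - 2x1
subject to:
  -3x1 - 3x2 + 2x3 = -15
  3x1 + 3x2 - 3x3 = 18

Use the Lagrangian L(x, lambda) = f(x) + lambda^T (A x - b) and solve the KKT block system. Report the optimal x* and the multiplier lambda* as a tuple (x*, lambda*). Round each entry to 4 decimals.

Form the Lagrangian:
  L(x, lambda) = (1/2) x^T Q x + c^T x + lambda^T (A x - b)
Stationarity (grad_x L = 0): Q x + c + A^T lambda = 0.
Primal feasibility: A x = b.

This gives the KKT block system:
  [ Q   A^T ] [ x     ]   [-c ]
  [ A    0  ] [ lambda ] = [ b ]

Solving the linear system:
  x*      = (3.0909, -0.0909, -3)
  lambda* = (-6.5455, -10.1212)
  f(x*)   = 38.9091

x* = (3.0909, -0.0909, -3), lambda* = (-6.5455, -10.1212)


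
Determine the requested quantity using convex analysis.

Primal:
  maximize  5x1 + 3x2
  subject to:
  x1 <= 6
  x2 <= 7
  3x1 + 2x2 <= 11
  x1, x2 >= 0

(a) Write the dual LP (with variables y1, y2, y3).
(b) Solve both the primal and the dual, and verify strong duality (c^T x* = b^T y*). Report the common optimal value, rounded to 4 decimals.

The standard primal-dual pair for 'max c^T x s.t. A x <= b, x >= 0' is:
  Dual:  min b^T y  s.t.  A^T y >= c,  y >= 0.

So the dual LP is:
  minimize  6y1 + 7y2 + 11y3
  subject to:
    y1 + 3y3 >= 5
    y2 + 2y3 >= 3
    y1, y2, y3 >= 0

Solving the primal: x* = (3.6667, 0).
  primal value c^T x* = 18.3333.
Solving the dual: y* = (0, 0, 1.6667).
  dual value b^T y* = 18.3333.
Strong duality: c^T x* = b^T y*. Confirmed.

18.3333


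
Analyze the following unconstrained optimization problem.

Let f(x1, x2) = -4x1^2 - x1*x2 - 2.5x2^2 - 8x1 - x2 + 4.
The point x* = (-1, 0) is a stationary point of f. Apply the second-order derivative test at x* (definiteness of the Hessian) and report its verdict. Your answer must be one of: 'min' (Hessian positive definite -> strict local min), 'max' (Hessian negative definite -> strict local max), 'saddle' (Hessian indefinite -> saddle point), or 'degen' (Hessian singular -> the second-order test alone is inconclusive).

Compute the Hessian H = grad^2 f:
  H = [[-8, -1], [-1, -5]]
Verify stationarity: grad f(x*) = H x* + g = (0, 0).
Eigenvalues of H: -8.3028, -4.6972.
Both eigenvalues < 0, so H is negative definite -> x* is a strict local max.

max


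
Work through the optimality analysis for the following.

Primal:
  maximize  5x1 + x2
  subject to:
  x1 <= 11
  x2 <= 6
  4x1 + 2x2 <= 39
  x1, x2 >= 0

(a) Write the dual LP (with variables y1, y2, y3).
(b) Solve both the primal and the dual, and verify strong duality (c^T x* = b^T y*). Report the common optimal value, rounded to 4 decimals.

The standard primal-dual pair for 'max c^T x s.t. A x <= b, x >= 0' is:
  Dual:  min b^T y  s.t.  A^T y >= c,  y >= 0.

So the dual LP is:
  minimize  11y1 + 6y2 + 39y3
  subject to:
    y1 + 4y3 >= 5
    y2 + 2y3 >= 1
    y1, y2, y3 >= 0

Solving the primal: x* = (9.75, 0).
  primal value c^T x* = 48.75.
Solving the dual: y* = (0, 0, 1.25).
  dual value b^T y* = 48.75.
Strong duality: c^T x* = b^T y*. Confirmed.

48.75


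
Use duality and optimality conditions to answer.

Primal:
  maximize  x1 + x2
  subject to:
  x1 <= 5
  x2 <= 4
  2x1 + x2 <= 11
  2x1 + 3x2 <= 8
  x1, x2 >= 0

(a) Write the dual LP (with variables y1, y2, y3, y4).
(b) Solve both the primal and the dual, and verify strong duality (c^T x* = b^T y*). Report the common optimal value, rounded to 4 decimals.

The standard primal-dual pair for 'max c^T x s.t. A x <= b, x >= 0' is:
  Dual:  min b^T y  s.t.  A^T y >= c,  y >= 0.

So the dual LP is:
  minimize  5y1 + 4y2 + 11y3 + 8y4
  subject to:
    y1 + 2y3 + 2y4 >= 1
    y2 + y3 + 3y4 >= 1
    y1, y2, y3, y4 >= 0

Solving the primal: x* = (4, 0).
  primal value c^T x* = 4.
Solving the dual: y* = (0, 0, 0, 0.5).
  dual value b^T y* = 4.
Strong duality: c^T x* = b^T y*. Confirmed.

4


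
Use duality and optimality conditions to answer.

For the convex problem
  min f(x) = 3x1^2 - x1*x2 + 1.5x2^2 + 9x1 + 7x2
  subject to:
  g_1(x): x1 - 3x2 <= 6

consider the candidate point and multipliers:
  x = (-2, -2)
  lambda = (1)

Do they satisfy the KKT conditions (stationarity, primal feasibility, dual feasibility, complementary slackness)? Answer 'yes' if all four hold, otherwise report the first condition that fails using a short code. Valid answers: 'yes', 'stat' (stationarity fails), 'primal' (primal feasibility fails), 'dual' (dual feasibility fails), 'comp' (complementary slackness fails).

Gradient of f: grad f(x) = Q x + c = (-1, 3)
Constraint values g_i(x) = a_i^T x - b_i:
  g_1((-2, -2)) = -2
Stationarity residual: grad f(x) + sum_i lambda_i a_i = (0, 0)
  -> stationarity OK
Primal feasibility (all g_i <= 0): OK
Dual feasibility (all lambda_i >= 0): OK
Complementary slackness (lambda_i * g_i(x) = 0 for all i): FAILS

Verdict: the first failing condition is complementary_slackness -> comp.

comp


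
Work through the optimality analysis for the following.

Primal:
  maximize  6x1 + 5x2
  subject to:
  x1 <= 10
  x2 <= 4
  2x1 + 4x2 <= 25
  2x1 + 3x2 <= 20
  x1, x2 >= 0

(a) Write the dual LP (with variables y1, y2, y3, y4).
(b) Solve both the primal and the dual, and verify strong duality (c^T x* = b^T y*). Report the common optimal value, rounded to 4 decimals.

The standard primal-dual pair for 'max c^T x s.t. A x <= b, x >= 0' is:
  Dual:  min b^T y  s.t.  A^T y >= c,  y >= 0.

So the dual LP is:
  minimize  10y1 + 4y2 + 25y3 + 20y4
  subject to:
    y1 + 2y3 + 2y4 >= 6
    y2 + 4y3 + 3y4 >= 5
    y1, y2, y3, y4 >= 0

Solving the primal: x* = (10, 0).
  primal value c^T x* = 60.
Solving the dual: y* = (0, 0, 0, 3).
  dual value b^T y* = 60.
Strong duality: c^T x* = b^T y*. Confirmed.

60


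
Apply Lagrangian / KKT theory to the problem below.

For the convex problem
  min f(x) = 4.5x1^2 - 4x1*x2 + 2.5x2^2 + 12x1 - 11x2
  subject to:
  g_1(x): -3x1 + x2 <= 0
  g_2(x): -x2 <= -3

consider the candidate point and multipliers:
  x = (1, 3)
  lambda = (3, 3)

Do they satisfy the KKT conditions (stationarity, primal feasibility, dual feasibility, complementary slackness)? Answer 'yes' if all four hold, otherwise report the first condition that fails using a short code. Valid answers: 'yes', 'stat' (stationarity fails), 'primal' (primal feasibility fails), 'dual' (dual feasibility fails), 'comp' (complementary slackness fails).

Gradient of f: grad f(x) = Q x + c = (9, 0)
Constraint values g_i(x) = a_i^T x - b_i:
  g_1((1, 3)) = 0
  g_2((1, 3)) = 0
Stationarity residual: grad f(x) + sum_i lambda_i a_i = (0, 0)
  -> stationarity OK
Primal feasibility (all g_i <= 0): OK
Dual feasibility (all lambda_i >= 0): OK
Complementary slackness (lambda_i * g_i(x) = 0 for all i): OK

Verdict: yes, KKT holds.

yes


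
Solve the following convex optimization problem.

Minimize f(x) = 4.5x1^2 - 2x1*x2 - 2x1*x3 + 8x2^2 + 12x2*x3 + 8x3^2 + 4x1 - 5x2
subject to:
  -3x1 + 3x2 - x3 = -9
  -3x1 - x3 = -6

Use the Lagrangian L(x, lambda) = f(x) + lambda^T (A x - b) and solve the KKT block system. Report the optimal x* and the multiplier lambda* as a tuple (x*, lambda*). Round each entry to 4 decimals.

Form the Lagrangian:
  L(x, lambda) = (1/2) x^T Q x + c^T x + lambda^T (A x - b)
Stationarity (grad_x L = 0): Q x + c + A^T lambda = 0.
Primal feasibility: A x = b.

This gives the KKT block system:
  [ Q   A^T ] [ x     ]   [-c ]
  [ A    0  ] [ lambda ] = [ b ]

Solving the linear system:
  x*      = (1.5636, -1, 1.3091)
  lambda* = (2.8061, 3.0121)
  f(x*)   = 27.2909

x* = (1.5636, -1, 1.3091), lambda* = (2.8061, 3.0121)


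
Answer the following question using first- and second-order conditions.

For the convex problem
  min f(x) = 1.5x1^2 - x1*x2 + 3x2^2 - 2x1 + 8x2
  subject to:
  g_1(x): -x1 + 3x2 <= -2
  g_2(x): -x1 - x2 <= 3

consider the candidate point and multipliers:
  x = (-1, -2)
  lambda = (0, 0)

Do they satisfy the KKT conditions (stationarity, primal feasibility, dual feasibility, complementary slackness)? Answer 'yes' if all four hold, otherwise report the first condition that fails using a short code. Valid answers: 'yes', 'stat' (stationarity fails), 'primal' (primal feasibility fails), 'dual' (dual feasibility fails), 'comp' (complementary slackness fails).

Gradient of f: grad f(x) = Q x + c = (-3, -3)
Constraint values g_i(x) = a_i^T x - b_i:
  g_1((-1, -2)) = -3
  g_2((-1, -2)) = 0
Stationarity residual: grad f(x) + sum_i lambda_i a_i = (-3, -3)
  -> stationarity FAILS
Primal feasibility (all g_i <= 0): OK
Dual feasibility (all lambda_i >= 0): OK
Complementary slackness (lambda_i * g_i(x) = 0 for all i): OK

Verdict: the first failing condition is stationarity -> stat.

stat


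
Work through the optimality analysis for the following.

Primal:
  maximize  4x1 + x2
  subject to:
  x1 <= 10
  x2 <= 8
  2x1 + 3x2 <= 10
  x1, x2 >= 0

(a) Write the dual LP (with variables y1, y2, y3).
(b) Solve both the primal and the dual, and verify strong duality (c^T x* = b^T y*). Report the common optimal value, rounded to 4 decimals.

The standard primal-dual pair for 'max c^T x s.t. A x <= b, x >= 0' is:
  Dual:  min b^T y  s.t.  A^T y >= c,  y >= 0.

So the dual LP is:
  minimize  10y1 + 8y2 + 10y3
  subject to:
    y1 + 2y3 >= 4
    y2 + 3y3 >= 1
    y1, y2, y3 >= 0

Solving the primal: x* = (5, 0).
  primal value c^T x* = 20.
Solving the dual: y* = (0, 0, 2).
  dual value b^T y* = 20.
Strong duality: c^T x* = b^T y*. Confirmed.

20


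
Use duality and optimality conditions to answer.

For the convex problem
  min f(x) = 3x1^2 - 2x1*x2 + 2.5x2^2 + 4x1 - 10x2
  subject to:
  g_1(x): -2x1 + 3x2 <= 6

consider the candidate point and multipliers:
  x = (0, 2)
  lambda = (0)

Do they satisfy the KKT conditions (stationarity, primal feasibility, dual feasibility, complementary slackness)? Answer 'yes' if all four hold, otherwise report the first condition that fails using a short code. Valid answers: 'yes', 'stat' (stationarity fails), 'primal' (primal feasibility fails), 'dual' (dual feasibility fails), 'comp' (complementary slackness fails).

Gradient of f: grad f(x) = Q x + c = (0, 0)
Constraint values g_i(x) = a_i^T x - b_i:
  g_1((0, 2)) = 0
Stationarity residual: grad f(x) + sum_i lambda_i a_i = (0, 0)
  -> stationarity OK
Primal feasibility (all g_i <= 0): OK
Dual feasibility (all lambda_i >= 0): OK
Complementary slackness (lambda_i * g_i(x) = 0 for all i): OK

Verdict: yes, KKT holds.

yes


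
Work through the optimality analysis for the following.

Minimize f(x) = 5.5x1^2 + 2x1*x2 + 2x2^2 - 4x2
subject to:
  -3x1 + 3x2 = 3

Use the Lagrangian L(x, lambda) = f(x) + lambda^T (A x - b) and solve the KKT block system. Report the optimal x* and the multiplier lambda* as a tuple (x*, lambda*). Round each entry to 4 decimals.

Form the Lagrangian:
  L(x, lambda) = (1/2) x^T Q x + c^T x + lambda^T (A x - b)
Stationarity (grad_x L = 0): Q x + c + A^T lambda = 0.
Primal feasibility: A x = b.

This gives the KKT block system:
  [ Q   A^T ] [ x     ]   [-c ]
  [ A    0  ] [ lambda ] = [ b ]

Solving the linear system:
  x*      = (-0.1053, 0.8947)
  lambda* = (0.2105)
  f(x*)   = -2.1053

x* = (-0.1053, 0.8947), lambda* = (0.2105)


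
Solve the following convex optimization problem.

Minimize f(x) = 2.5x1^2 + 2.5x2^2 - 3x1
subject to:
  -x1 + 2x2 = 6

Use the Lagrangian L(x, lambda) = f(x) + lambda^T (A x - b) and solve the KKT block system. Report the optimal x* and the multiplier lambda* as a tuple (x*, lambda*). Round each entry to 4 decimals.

Form the Lagrangian:
  L(x, lambda) = (1/2) x^T Q x + c^T x + lambda^T (A x - b)
Stationarity (grad_x L = 0): Q x + c + A^T lambda = 0.
Primal feasibility: A x = b.

This gives the KKT block system:
  [ Q   A^T ] [ x     ]   [-c ]
  [ A    0  ] [ lambda ] = [ b ]

Solving the linear system:
  x*      = (-0.72, 2.64)
  lambda* = (-6.6)
  f(x*)   = 20.88

x* = (-0.72, 2.64), lambda* = (-6.6)


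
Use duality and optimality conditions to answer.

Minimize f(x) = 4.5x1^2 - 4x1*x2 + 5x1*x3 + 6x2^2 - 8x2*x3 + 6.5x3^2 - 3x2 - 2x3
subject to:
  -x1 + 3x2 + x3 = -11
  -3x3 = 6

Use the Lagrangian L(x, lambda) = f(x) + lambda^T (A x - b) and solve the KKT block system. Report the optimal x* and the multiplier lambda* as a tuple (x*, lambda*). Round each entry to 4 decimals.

Form the Lagrangian:
  L(x, lambda) = (1/2) x^T Q x + c^T x + lambda^T (A x - b)
Stationarity (grad_x L = 0): Q x + c + A^T lambda = 0.
Primal feasibility: A x = b.

This gives the KKT block system:
  [ Q   A^T ] [ x     ]   [-c ]
  [ A    0  ] [ lambda ] = [ b ]

Solving the linear system:
  x*      = (0.7391, -2.7536, -2)
  lambda* = (7.6667, 1.7971)
  f(x*)   = 42.9058

x* = (0.7391, -2.7536, -2), lambda* = (7.6667, 1.7971)


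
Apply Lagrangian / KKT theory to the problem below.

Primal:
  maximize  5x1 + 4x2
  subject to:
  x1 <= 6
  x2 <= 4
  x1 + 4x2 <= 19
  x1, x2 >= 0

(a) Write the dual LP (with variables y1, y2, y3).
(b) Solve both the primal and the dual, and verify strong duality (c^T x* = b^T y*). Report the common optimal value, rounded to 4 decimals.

The standard primal-dual pair for 'max c^T x s.t. A x <= b, x >= 0' is:
  Dual:  min b^T y  s.t.  A^T y >= c,  y >= 0.

So the dual LP is:
  minimize  6y1 + 4y2 + 19y3
  subject to:
    y1 + y3 >= 5
    y2 + 4y3 >= 4
    y1, y2, y3 >= 0

Solving the primal: x* = (6, 3.25).
  primal value c^T x* = 43.
Solving the dual: y* = (4, 0, 1).
  dual value b^T y* = 43.
Strong duality: c^T x* = b^T y*. Confirmed.

43


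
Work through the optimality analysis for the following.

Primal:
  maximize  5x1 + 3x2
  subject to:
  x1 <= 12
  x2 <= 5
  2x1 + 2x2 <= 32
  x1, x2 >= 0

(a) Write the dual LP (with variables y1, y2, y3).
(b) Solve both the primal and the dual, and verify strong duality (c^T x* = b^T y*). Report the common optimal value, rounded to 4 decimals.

The standard primal-dual pair for 'max c^T x s.t. A x <= b, x >= 0' is:
  Dual:  min b^T y  s.t.  A^T y >= c,  y >= 0.

So the dual LP is:
  minimize  12y1 + 5y2 + 32y3
  subject to:
    y1 + 2y3 >= 5
    y2 + 2y3 >= 3
    y1, y2, y3 >= 0

Solving the primal: x* = (12, 4).
  primal value c^T x* = 72.
Solving the dual: y* = (2, 0, 1.5).
  dual value b^T y* = 72.
Strong duality: c^T x* = b^T y*. Confirmed.

72


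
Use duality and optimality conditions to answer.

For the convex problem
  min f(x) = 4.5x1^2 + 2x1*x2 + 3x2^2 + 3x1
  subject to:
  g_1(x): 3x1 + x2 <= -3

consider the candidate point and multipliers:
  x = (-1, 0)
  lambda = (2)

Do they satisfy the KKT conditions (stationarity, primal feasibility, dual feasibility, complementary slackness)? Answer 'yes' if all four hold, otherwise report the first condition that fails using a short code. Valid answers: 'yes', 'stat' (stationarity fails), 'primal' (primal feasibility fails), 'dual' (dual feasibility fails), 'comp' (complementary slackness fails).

Gradient of f: grad f(x) = Q x + c = (-6, -2)
Constraint values g_i(x) = a_i^T x - b_i:
  g_1((-1, 0)) = 0
Stationarity residual: grad f(x) + sum_i lambda_i a_i = (0, 0)
  -> stationarity OK
Primal feasibility (all g_i <= 0): OK
Dual feasibility (all lambda_i >= 0): OK
Complementary slackness (lambda_i * g_i(x) = 0 for all i): OK

Verdict: yes, KKT holds.

yes


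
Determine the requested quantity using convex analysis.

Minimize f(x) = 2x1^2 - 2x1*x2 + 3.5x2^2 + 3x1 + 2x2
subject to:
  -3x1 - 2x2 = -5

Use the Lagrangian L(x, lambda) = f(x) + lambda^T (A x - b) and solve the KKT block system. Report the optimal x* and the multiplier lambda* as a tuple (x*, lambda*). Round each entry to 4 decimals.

Form the Lagrangian:
  L(x, lambda) = (1/2) x^T Q x + c^T x + lambda^T (A x - b)
Stationarity (grad_x L = 0): Q x + c + A^T lambda = 0.
Primal feasibility: A x = b.

This gives the KKT block system:
  [ Q   A^T ] [ x     ]   [-c ]
  [ A    0  ] [ lambda ] = [ b ]

Solving the linear system:
  x*      = (1.2136, 0.6796)
  lambda* = (2.165)
  f(x*)   = 7.9126

x* = (1.2136, 0.6796), lambda* = (2.165)


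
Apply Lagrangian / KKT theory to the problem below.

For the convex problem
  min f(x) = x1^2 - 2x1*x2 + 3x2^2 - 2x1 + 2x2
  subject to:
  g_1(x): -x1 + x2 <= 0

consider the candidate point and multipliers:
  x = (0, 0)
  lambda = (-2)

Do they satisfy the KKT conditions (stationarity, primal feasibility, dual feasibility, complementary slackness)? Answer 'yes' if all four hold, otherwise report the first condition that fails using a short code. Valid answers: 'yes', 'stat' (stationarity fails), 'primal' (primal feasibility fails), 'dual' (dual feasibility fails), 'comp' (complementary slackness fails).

Gradient of f: grad f(x) = Q x + c = (-2, 2)
Constraint values g_i(x) = a_i^T x - b_i:
  g_1((0, 0)) = 0
Stationarity residual: grad f(x) + sum_i lambda_i a_i = (0, 0)
  -> stationarity OK
Primal feasibility (all g_i <= 0): OK
Dual feasibility (all lambda_i >= 0): FAILS
Complementary slackness (lambda_i * g_i(x) = 0 for all i): OK

Verdict: the first failing condition is dual_feasibility -> dual.

dual


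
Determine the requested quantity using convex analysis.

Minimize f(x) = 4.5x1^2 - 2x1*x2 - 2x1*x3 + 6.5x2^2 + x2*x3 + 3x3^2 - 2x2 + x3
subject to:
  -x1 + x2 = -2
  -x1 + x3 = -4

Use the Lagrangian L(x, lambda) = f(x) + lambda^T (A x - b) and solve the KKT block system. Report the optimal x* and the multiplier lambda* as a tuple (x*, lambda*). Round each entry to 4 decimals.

Form the Lagrangian:
  L(x, lambda) = (1/2) x^T Q x + c^T x + lambda^T (A x - b)
Stationarity (grad_x L = 0): Q x + c + A^T lambda = 0.
Primal feasibility: A x = b.

This gives the KKT block system:
  [ Q   A^T ] [ x     ]   [-c ]
  [ A    0  ] [ lambda ] = [ b ]

Solving the linear system:
  x*      = (2.0455, 0.0455, -1.9545)
  lambda* = (7.4545, 14.7727)
  f(x*)   = 35.9773

x* = (2.0455, 0.0455, -1.9545), lambda* = (7.4545, 14.7727)


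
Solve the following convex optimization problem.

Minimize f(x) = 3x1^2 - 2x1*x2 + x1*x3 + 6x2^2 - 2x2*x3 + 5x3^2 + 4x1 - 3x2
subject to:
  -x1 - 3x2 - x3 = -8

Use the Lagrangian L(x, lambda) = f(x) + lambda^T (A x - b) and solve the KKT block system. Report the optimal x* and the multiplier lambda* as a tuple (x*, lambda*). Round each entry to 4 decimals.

Form the Lagrangian:
  L(x, lambda) = (1/2) x^T Q x + c^T x + lambda^T (A x - b)
Stationarity (grad_x L = 0): Q x + c + A^T lambda = 0.
Primal feasibility: A x = b.

This gives the KKT block system:
  [ Q   A^T ] [ x     ]   [-c ]
  [ A    0  ] [ lambda ] = [ b ]

Solving the linear system:
  x*      = (0.8754, 2.0646, 0.9308)
  lambda* = (6.0542)
  f(x*)   = 22.8708

x* = (0.8754, 2.0646, 0.9308), lambda* = (6.0542)


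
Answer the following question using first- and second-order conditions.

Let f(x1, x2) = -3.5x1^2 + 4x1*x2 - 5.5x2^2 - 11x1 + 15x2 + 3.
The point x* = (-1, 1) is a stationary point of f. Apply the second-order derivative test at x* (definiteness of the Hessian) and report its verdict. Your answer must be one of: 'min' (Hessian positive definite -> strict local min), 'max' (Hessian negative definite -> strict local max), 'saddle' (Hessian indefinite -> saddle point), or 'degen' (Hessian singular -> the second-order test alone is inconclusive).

Compute the Hessian H = grad^2 f:
  H = [[-7, 4], [4, -11]]
Verify stationarity: grad f(x*) = H x* + g = (0, 0).
Eigenvalues of H: -13.4721, -4.5279.
Both eigenvalues < 0, so H is negative definite -> x* is a strict local max.

max


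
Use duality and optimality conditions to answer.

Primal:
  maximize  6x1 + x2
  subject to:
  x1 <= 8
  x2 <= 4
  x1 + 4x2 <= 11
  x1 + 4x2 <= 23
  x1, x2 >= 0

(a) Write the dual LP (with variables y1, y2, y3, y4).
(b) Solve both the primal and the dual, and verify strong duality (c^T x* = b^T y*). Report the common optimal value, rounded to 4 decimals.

The standard primal-dual pair for 'max c^T x s.t. A x <= b, x >= 0' is:
  Dual:  min b^T y  s.t.  A^T y >= c,  y >= 0.

So the dual LP is:
  minimize  8y1 + 4y2 + 11y3 + 23y4
  subject to:
    y1 + y3 + y4 >= 6
    y2 + 4y3 + 4y4 >= 1
    y1, y2, y3, y4 >= 0

Solving the primal: x* = (8, 0.75).
  primal value c^T x* = 48.75.
Solving the dual: y* = (5.75, 0, 0.25, 0).
  dual value b^T y* = 48.75.
Strong duality: c^T x* = b^T y*. Confirmed.

48.75


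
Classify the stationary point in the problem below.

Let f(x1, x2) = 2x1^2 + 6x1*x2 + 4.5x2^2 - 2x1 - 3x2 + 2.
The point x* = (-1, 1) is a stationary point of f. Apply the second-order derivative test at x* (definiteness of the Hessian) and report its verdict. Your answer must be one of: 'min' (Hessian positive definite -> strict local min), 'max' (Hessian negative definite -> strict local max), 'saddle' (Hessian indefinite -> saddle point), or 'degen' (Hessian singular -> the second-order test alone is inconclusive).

Compute the Hessian H = grad^2 f:
  H = [[4, 6], [6, 9]]
Verify stationarity: grad f(x*) = H x* + g = (0, 0).
Eigenvalues of H: 0, 13.
H has a zero eigenvalue (singular; positive semidefinite but not definite), so H is neither positive definite, negative definite, nor indefinite. The second-order test alone is inconclusive -> degen.
(Indeed, f is constant along the null direction of H through x*, so x* is not a strict local extremum.)

degen


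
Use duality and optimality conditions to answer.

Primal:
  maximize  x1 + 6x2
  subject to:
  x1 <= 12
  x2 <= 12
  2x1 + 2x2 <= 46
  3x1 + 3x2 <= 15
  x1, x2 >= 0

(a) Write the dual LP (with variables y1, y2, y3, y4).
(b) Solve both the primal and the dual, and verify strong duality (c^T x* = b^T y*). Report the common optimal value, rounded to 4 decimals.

The standard primal-dual pair for 'max c^T x s.t. A x <= b, x >= 0' is:
  Dual:  min b^T y  s.t.  A^T y >= c,  y >= 0.

So the dual LP is:
  minimize  12y1 + 12y2 + 46y3 + 15y4
  subject to:
    y1 + 2y3 + 3y4 >= 1
    y2 + 2y3 + 3y4 >= 6
    y1, y2, y3, y4 >= 0

Solving the primal: x* = (0, 5).
  primal value c^T x* = 30.
Solving the dual: y* = (0, 0, 0, 2).
  dual value b^T y* = 30.
Strong duality: c^T x* = b^T y*. Confirmed.

30


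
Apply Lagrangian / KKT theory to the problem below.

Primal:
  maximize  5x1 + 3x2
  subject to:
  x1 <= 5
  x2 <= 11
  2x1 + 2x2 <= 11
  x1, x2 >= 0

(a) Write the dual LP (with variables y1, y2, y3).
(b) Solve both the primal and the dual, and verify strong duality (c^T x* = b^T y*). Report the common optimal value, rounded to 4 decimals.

The standard primal-dual pair for 'max c^T x s.t. A x <= b, x >= 0' is:
  Dual:  min b^T y  s.t.  A^T y >= c,  y >= 0.

So the dual LP is:
  minimize  5y1 + 11y2 + 11y3
  subject to:
    y1 + 2y3 >= 5
    y2 + 2y3 >= 3
    y1, y2, y3 >= 0

Solving the primal: x* = (5, 0.5).
  primal value c^T x* = 26.5.
Solving the dual: y* = (2, 0, 1.5).
  dual value b^T y* = 26.5.
Strong duality: c^T x* = b^T y*. Confirmed.

26.5


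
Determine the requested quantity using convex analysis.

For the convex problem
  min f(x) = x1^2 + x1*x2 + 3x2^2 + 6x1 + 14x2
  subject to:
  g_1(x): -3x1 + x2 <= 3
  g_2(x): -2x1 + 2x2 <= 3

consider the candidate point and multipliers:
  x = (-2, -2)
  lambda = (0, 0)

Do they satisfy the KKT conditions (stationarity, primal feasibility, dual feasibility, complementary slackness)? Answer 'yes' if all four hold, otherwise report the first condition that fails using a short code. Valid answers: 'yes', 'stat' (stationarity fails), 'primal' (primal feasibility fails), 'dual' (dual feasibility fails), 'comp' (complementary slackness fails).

Gradient of f: grad f(x) = Q x + c = (0, 0)
Constraint values g_i(x) = a_i^T x - b_i:
  g_1((-2, -2)) = 1
  g_2((-2, -2)) = -3
Stationarity residual: grad f(x) + sum_i lambda_i a_i = (0, 0)
  -> stationarity OK
Primal feasibility (all g_i <= 0): FAILS
Dual feasibility (all lambda_i >= 0): OK
Complementary slackness (lambda_i * g_i(x) = 0 for all i): OK

Verdict: the first failing condition is primal_feasibility -> primal.

primal
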